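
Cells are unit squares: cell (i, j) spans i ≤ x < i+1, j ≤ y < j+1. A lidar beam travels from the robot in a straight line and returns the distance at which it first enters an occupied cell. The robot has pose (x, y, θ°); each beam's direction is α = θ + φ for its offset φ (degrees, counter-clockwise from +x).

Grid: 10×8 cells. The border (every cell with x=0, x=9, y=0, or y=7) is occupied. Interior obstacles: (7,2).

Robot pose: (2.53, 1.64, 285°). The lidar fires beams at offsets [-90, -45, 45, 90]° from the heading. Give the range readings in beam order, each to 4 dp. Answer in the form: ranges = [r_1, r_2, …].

ranges = [1.5840, 0.7390, 1.2800, 4.6277]

beam 1: φ=-90°, α=195°
  dir = (cos 195°, sin 195°) = (-0.9659, -0.2588); from cell (2,1)
  next x-line at t=0.5487, next y-line at t=2.4728; Δt_x=1.0353, Δt_y=3.8637
    x: enter (1,1) at t=0.5487
    x: enter (0,1) at t=1.5840 ← occupied
  → r_1 = 1.5840
beam 2: φ=-45°, α=240°
  dir = (cos 240°, sin 240°) = (-0.5000, -0.8660); from cell (2,1)
  next x-line at t=1.0600, next y-line at t=0.7390; Δt_x=2.0000, Δt_y=1.1547
    y: enter (2,0) at t=0.7390 ← occupied
  → r_2 = 0.7390
beam 3: φ=45°, α=330°
  dir = (cos 330°, sin 330°) = (0.8660, -0.5000); from cell (2,1)
  next x-line at t=0.5427, next y-line at t=1.2800; Δt_x=1.1547, Δt_y=2.0000
    x: enter (3,1) at t=0.5427
    y: enter (3,0) at t=1.2800 ← occupied
  → r_3 = 1.2800
beam 4: φ=90°, α=15°
  dir = (cos 15°, sin 15°) = (0.9659, 0.2588); from cell (2,1)
  next x-line at t=0.4866, next y-line at t=1.3909; Δt_x=1.0353, Δt_y=3.8637
    x: enter (3,1) at t=0.4866
    y: enter (3,2) at t=1.3909
    x: enter (4,2) at t=1.5219
    x: enter (5,2) at t=2.5571
    x: enter (6,2) at t=3.5924
    x: enter (7,2) at t=4.6277 ← occupied
  → r_4 = 4.6277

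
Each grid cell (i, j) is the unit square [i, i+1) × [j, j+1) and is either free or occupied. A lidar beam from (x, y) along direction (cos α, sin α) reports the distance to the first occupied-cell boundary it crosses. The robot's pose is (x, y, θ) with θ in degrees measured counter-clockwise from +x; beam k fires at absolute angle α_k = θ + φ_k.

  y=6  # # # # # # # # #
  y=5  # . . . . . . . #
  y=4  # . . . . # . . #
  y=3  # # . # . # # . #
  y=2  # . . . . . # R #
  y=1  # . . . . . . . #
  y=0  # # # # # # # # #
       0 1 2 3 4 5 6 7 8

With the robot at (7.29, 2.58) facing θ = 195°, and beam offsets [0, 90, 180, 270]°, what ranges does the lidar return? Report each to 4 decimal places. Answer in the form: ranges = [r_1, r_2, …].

ranges = [0.3002, 1.6357, 0.7350, 1.1205]

beam 1: φ=0°, α=195°
  dir = (cos 195°, sin 195°) = (-0.9659, -0.2588); from cell (7,2)
  next x-line at t=0.3002, next y-line at t=2.2409; Δt_x=1.0353, Δt_y=3.8637
    x: enter (6,2) at t=0.3002 ← occupied
  → r_1 = 0.3002
beam 2: φ=90°, α=285°
  dir = (cos 285°, sin 285°) = (0.2588, -0.9659); from cell (7,2)
  next x-line at t=2.7432, next y-line at t=0.6005; Δt_x=3.8637, Δt_y=1.0353
    y: enter (7,1) at t=0.6005
    y: enter (7,0) at t=1.6357 ← occupied
  → r_2 = 1.6357
beam 3: φ=180°, α=15°
  dir = (cos 15°, sin 15°) = (0.9659, 0.2588); from cell (7,2)
  next x-line at t=0.7350, next y-line at t=1.6228; Δt_x=1.0353, Δt_y=3.8637
    x: enter (8,2) at t=0.7350 ← occupied
  → r_3 = 0.7350
beam 4: φ=270°, α=105°
  dir = (cos 105°, sin 105°) = (-0.2588, 0.9659); from cell (7,2)
  next x-line at t=1.1205, next y-line at t=0.4348; Δt_x=3.8637, Δt_y=1.0353
    y: enter (7,3) at t=0.4348
    x: enter (6,3) at t=1.1205 ← occupied
  → r_4 = 1.1205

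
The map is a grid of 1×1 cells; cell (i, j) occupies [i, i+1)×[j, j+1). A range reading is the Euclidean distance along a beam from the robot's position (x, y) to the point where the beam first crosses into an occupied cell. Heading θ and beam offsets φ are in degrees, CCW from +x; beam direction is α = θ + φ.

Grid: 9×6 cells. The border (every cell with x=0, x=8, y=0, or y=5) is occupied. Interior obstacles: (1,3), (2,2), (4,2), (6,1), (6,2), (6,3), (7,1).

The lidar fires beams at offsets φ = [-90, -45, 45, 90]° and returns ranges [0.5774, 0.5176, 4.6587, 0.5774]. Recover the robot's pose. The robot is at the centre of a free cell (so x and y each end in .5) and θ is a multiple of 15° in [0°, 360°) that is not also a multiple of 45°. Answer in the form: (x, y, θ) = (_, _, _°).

The pose lattice has 21·16 = 336 candidates. Test each by forward raycasting.
  (3.5, 2.5, 330°): beam 1 = 1.7321 ≠ 0.5774 ✗
  (1.5, 2.5, 120°): beam 3 = 0.5176 ≠ 4.6587 ✗
  (7.5, 2.5, 150°): beam 1 = 1.0000 ≠ 0.5774 ✗
  (2.5, 4.5, 165°): beam 1 = 0.5176 ≠ 0.5774 ✗
  …
  (6.5, 4.5, 150°): r_1=0.5774, r_2=0.5176, r_3=4.6587, r_4=0.5774 — all match ✓
Only this pose fits every beam.

(x, y, θ) = (6.5, 4.5, 150°)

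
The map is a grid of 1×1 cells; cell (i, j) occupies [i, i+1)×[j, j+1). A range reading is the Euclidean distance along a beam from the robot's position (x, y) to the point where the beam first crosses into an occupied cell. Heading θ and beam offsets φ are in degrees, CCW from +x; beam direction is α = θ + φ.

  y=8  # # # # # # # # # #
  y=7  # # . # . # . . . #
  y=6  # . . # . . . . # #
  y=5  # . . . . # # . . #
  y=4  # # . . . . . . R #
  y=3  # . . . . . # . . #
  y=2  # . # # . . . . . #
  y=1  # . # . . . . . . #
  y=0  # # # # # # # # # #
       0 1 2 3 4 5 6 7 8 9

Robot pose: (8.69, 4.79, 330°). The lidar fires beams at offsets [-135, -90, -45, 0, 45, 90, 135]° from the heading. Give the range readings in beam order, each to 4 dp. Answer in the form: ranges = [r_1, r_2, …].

beam 1: φ=-135°, α=195°
  dir = (cos 195°, sin 195°) = (-0.9659, -0.2588); from cell (8,4)
  next x-line at t=0.7143, next y-line at t=3.0523; Δt_x=1.0353, Δt_y=3.8637
    x: enter (7,4) at t=0.7143
    x: enter (6,4) at t=1.7496
    x: enter (5,4) at t=2.7849
    y: enter (5,3) at t=3.0523
    x: enter (4,3) at t=3.8202
    x: enter (3,3) at t=4.8554
    x: enter (2,3) at t=5.8907
    y: enter (2,2) at t=6.9160 ← occupied
  → r_1 = 6.9160
beam 2: φ=-90°, α=240°
  dir = (cos 240°, sin 240°) = (-0.5000, -0.8660); from cell (8,4)
  next x-line at t=1.3800, next y-line at t=0.9122; Δt_x=2.0000, Δt_y=1.1547
    y: enter (8,3) at t=0.9122
    x: enter (7,3) at t=1.3800
    y: enter (7,2) at t=2.0669
    y: enter (7,1) at t=3.2216
    x: enter (6,1) at t=3.3800
    y: enter (6,0) at t=4.3763 ← occupied
  → r_2 = 4.3763
beam 3: φ=-45°, α=285°
  dir = (cos 285°, sin 285°) = (0.2588, -0.9659); from cell (8,4)
  next x-line at t=1.1977, next y-line at t=0.8179; Δt_x=3.8637, Δt_y=1.0353
    y: enter (8,3) at t=0.8179
    x: enter (9,3) at t=1.1977 ← occupied
  → r_3 = 1.1977
beam 4: φ=0°, α=330°
  dir = (cos 330°, sin 330°) = (0.8660, -0.5000); from cell (8,4)
  next x-line at t=0.3580, next y-line at t=1.5800; Δt_x=1.1547, Δt_y=2.0000
    x: enter (9,4) at t=0.3580 ← occupied
  → r_4 = 0.3580
beam 5: φ=45°, α=15°
  dir = (cos 15°, sin 15°) = (0.9659, 0.2588); from cell (8,4)
  next x-line at t=0.3209, next y-line at t=0.8114; Δt_x=1.0353, Δt_y=3.8637
    x: enter (9,4) at t=0.3209 ← occupied
  → r_5 = 0.3209
beam 6: φ=90°, α=60°
  dir = (cos 60°, sin 60°) = (0.5000, 0.8660); from cell (8,4)
  next x-line at t=0.6200, next y-line at t=0.2425; Δt_x=2.0000, Δt_y=1.1547
    y: enter (8,5) at t=0.2425
    x: enter (9,5) at t=0.6200 ← occupied
  → r_6 = 0.6200
beam 7: φ=135°, α=105°
  dir = (cos 105°, sin 105°) = (-0.2588, 0.9659); from cell (8,4)
  next x-line at t=2.6660, next y-line at t=0.2174; Δt_x=3.8637, Δt_y=1.0353
    y: enter (8,5) at t=0.2174
    y: enter (8,6) at t=1.2527 ← occupied
  → r_7 = 1.2527

ranges = [6.9160, 4.3763, 1.1977, 0.3580, 0.3209, 0.6200, 1.2527]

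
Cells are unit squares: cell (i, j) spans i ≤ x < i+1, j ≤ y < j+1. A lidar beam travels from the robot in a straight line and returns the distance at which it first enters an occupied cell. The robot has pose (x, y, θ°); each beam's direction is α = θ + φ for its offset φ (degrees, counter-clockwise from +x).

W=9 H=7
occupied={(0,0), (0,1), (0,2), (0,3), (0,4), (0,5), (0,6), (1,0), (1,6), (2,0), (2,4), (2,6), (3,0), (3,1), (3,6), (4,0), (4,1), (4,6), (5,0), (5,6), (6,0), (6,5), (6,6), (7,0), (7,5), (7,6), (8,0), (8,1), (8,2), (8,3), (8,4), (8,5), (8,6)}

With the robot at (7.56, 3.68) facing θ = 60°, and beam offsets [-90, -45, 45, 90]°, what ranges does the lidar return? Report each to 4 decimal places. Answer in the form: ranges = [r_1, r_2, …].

beam 1: φ=-90°, α=330°
  d=(0.8660,-0.5000)  start (7,3)  tX=0.5081 tY=1.3600  stride 1/|dx|=1.1547 1/|dy|=2.0000
    cross x-line → (8,3), t=0.5081 (wall)
  → r_1 = 0.5081
beam 2: φ=-45°, α=15°
  d=(0.9659,0.2588)  start (7,3)  tX=0.4555 tY=1.2364  stride 1/|dx|=1.0353 1/|dy|=3.8637
    cross x-line → (8,3), t=0.4555 (wall)
  → r_2 = 0.4555
beam 3: φ=45°, α=105°
  d=(-0.2588,0.9659)  start (7,3)  tX=2.1637 tY=0.3313  stride 1/|dx|=3.8637 1/|dy|=1.0353
    cross y-line → (7,4), t=0.3313
    cross y-line → (7,5), t=1.3666 (wall)
  → r_3 = 1.3666
beam 4: φ=90°, α=150°
  d=(-0.8660,0.5000)  start (7,3)  tX=0.6466 tY=0.6400  stride 1/|dx|=1.1547 1/|dy|=2.0000
    cross y-line → (7,4), t=0.6400
    cross x-line → (6,4), t=0.6466
    cross x-line → (5,4), t=1.8013
    cross y-line → (5,5), t=2.6400
    cross x-line → (4,5), t=2.9560
    cross x-line → (3,5), t=4.1107
    cross y-line → (3,6), t=4.6400 (wall)
  → r_4 = 4.6400

ranges = [0.5081, 0.4555, 1.3666, 4.6400]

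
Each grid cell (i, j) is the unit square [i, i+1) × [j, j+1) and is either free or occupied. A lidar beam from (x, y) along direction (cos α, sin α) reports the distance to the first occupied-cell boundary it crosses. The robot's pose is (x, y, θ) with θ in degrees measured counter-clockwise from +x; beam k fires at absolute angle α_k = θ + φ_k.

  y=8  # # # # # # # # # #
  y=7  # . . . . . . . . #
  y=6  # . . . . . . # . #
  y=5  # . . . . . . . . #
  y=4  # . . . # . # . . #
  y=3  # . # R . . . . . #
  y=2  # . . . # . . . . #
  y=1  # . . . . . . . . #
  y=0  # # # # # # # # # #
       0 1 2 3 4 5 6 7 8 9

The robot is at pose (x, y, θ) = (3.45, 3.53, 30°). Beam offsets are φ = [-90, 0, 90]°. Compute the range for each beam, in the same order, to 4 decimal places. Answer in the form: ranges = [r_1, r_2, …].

beam 1: φ=-90°, α=300°
  dir = (cos 300°, sin 300°) = (0.5000, -0.8660); from cell (3,3)
  next x-line at t=1.1000, next y-line at t=0.6120; Δt_x=2.0000, Δt_y=1.1547
    y: enter (3,2) at t=0.6120
    x: enter (4,2) at t=1.1000 ← occupied
  → r_1 = 1.1000
beam 2: φ=0°, α=30°
  dir = (cos 30°, sin 30°) = (0.8660, 0.5000); from cell (3,3)
  next x-line at t=0.6351, next y-line at t=0.9400; Δt_x=1.1547, Δt_y=2.0000
    x: enter (4,3) at t=0.6351
    y: enter (4,4) at t=0.9400 ← occupied
  → r_2 = 0.9400
beam 3: φ=90°, α=120°
  dir = (cos 120°, sin 120°) = (-0.5000, 0.8660); from cell (3,3)
  next x-line at t=0.9000, next y-line at t=0.5427; Δt_x=2.0000, Δt_y=1.1547
    y: enter (3,4) at t=0.5427
    x: enter (2,4) at t=0.9000
    y: enter (2,5) at t=1.6974
    y: enter (2,6) at t=2.8521
    x: enter (1,6) at t=2.9000
    y: enter (1,7) at t=4.0068
    x: enter (0,7) at t=4.9000 ← occupied
  → r_3 = 4.9000

ranges = [1.1000, 0.9400, 4.9000]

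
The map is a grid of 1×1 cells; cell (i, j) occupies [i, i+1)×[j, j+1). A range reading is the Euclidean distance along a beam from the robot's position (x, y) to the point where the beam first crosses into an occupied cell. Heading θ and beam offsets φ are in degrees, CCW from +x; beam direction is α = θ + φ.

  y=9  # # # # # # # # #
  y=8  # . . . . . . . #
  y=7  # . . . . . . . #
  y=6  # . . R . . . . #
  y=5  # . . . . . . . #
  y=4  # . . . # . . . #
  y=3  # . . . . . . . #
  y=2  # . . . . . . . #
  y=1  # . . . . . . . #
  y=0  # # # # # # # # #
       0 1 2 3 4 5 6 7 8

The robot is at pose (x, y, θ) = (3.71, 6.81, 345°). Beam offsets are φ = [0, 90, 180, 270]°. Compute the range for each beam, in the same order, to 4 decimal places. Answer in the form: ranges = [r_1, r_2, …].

ranges = [4.4413, 2.2673, 2.8056, 6.0150]

beam 1: φ=0°, α=345°
  direction (0.9659, -0.2588); cell (3,6); t to first gridline: x 0.3002, y 3.1296 (then +1.0353 / +3.8637)
    (4,6) via x @ 0.3002
    (5,6) via x @ 1.3355
    (6,6) via x @ 2.3708
    (6,5) via y @ 3.1296
    (7,5) via x @ 3.4061
    (8,5) via x @ 4.4413  # hit
  → r_1 = 4.4413
beam 2: φ=90°, α=75°
  direction (0.2588, 0.9659); cell (3,6); t to first gridline: x 1.1205, y 0.1967 (then +3.8637 / +1.0353)
    (3,7) via y @ 0.1967
    (4,7) via x @ 1.1205
    (4,8) via y @ 1.2320
    (4,9) via y @ 2.2673  # hit
  → r_2 = 2.2673
beam 3: φ=180°, α=165°
  direction (-0.9659, 0.2588); cell (3,6); t to first gridline: x 0.7350, y 0.7341 (then +1.0353 / +3.8637)
    (3,7) via y @ 0.7341
    (2,7) via x @ 0.7350
    (1,7) via x @ 1.7703
    (0,7) via x @ 2.8056  # hit
  → r_3 = 2.8056
beam 4: φ=270°, α=255°
  direction (-0.2588, -0.9659); cell (3,6); t to first gridline: x 2.7432, y 0.8386 (then +3.8637 / +1.0353)
    (3,5) via y @ 0.8386
    (3,4) via y @ 1.8738
    (2,4) via x @ 2.7432
    (2,3) via y @ 2.9091
    (2,2) via y @ 3.9444
    (2,1) via y @ 4.9797
    (2,0) via y @ 6.0150  # hit
  → r_4 = 6.0150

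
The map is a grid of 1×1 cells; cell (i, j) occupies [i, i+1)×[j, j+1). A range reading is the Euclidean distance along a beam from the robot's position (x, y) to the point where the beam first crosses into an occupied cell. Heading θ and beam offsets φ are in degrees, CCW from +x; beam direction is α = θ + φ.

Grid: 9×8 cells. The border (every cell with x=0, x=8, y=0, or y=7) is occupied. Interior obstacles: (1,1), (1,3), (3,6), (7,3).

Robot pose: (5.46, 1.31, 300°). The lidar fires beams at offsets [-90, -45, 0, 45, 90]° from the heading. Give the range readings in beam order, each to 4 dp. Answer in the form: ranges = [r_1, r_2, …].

beam 1: φ=-90°, α=210°
  d=(-0.8660,-0.5000)  start (5,1)  tX=0.5312 tY=0.6200  stride 1/|dx|=1.1547 1/|dy|=2.0000
    cross x-line → (4,1), t=0.5312
    cross y-line → (4,0), t=0.6200 (wall)
  → r_1 = 0.6200
beam 2: φ=-45°, α=255°
  d=(-0.2588,-0.9659)  start (5,1)  tX=1.7773 tY=0.3209  stride 1/|dx|=3.8637 1/|dy|=1.0353
    cross y-line → (5,0), t=0.3209 (wall)
  → r_2 = 0.3209
beam 3: φ=0°, α=300°
  d=(0.5000,-0.8660)  start (5,1)  tX=1.0800 tY=0.3580  stride 1/|dx|=2.0000 1/|dy|=1.1547
    cross y-line → (5,0), t=0.3580 (wall)
  → r_3 = 0.3580
beam 4: φ=45°, α=345°
  d=(0.9659,-0.2588)  start (5,1)  tX=0.5590 tY=1.1977  stride 1/|dx|=1.0353 1/|dy|=3.8637
    cross x-line → (6,1), t=0.5590
    cross y-line → (6,0), t=1.1977 (wall)
  → r_4 = 1.1977
beam 5: φ=90°, α=30°
  d=(0.8660,0.5000)  start (5,1)  tX=0.6235 tY=1.3800  stride 1/|dx|=1.1547 1/|dy|=2.0000
    cross x-line → (6,1), t=0.6235
    cross y-line → (6,2), t=1.3800
    cross x-line → (7,2), t=1.7782
    cross x-line → (8,2), t=2.9329 (wall)
  → r_5 = 2.9329

ranges = [0.6200, 0.3209, 0.3580, 1.1977, 2.9329]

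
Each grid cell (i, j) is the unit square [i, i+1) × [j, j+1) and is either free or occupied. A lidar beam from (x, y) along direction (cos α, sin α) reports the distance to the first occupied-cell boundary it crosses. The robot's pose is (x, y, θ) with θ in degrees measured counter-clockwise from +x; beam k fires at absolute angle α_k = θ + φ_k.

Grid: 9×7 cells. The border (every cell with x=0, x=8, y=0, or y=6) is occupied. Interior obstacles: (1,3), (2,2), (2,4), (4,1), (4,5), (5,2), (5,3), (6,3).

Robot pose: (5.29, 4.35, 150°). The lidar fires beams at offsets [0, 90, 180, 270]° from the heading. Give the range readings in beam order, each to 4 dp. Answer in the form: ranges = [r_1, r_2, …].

beam 1: φ=0°, α=150°
  dir = (cos 150°, sin 150°) = (-0.8660, 0.5000); from cell (5,4)
  next x-line at t=0.3349, next y-line at t=1.3000; Δt_x=1.1547, Δt_y=2.0000
    x: enter (4,4) at t=0.3349
    y: enter (4,5) at t=1.3000 ← occupied
  → r_1 = 1.3000
beam 2: φ=90°, α=240°
  dir = (cos 240°, sin 240°) = (-0.5000, -0.8660); from cell (5,4)
  next x-line at t=0.5800, next y-line at t=0.4041; Δt_x=2.0000, Δt_y=1.1547
    y: enter (5,3) at t=0.4041 ← occupied
  → r_2 = 0.4041
beam 3: φ=180°, α=330°
  dir = (cos 330°, sin 330°) = (0.8660, -0.5000); from cell (5,4)
  next x-line at t=0.8198, next y-line at t=0.7000; Δt_x=1.1547, Δt_y=2.0000
    y: enter (5,3) at t=0.7000 ← occupied
  → r_3 = 0.7000
beam 4: φ=270°, α=60°
  dir = (cos 60°, sin 60°) = (0.5000, 0.8660); from cell (5,4)
  next x-line at t=1.4200, next y-line at t=0.7506; Δt_x=2.0000, Δt_y=1.1547
    y: enter (5,5) at t=0.7506
    x: enter (6,5) at t=1.4200
    y: enter (6,6) at t=1.9053 ← occupied
  → r_4 = 1.9053

ranges = [1.3000, 0.4041, 0.7000, 1.9053]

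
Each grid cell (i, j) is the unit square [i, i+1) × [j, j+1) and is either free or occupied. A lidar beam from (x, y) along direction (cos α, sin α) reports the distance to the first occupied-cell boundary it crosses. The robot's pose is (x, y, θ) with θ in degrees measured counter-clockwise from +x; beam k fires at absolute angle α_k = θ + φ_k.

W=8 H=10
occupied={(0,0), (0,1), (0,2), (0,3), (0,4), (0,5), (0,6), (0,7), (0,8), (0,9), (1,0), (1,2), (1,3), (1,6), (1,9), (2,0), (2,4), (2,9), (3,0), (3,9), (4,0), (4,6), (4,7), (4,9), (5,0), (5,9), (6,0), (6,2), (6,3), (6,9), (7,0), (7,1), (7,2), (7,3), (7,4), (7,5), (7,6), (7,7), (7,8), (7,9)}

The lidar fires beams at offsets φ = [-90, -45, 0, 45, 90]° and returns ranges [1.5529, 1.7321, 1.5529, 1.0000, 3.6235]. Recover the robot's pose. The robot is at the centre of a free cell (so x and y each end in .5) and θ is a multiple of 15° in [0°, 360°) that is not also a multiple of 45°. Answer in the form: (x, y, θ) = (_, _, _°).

The pose lattice has 40·16 = 640 candidates. Test each by forward raycasting.
  (3.5, 2.5, 255°): beam 2 = 2.8868 ≠ 1.7321 ✗
  (2.5, 6.5, 60°): beam 1 = 5.0000 ≠ 1.5529 ✗
  (6.5, 5.5, 60°): beam 1 = 0.5774 ≠ 1.5529 ✗
  (4.5, 1.5, 30°): beam 1 = 0.5774 ≠ 1.5529 ✗
  (2.5, 3.5, 75°): beam 1 = 3.6235 ≠ 1.5529 ✗
  …
  (2.5, 7.5, 165°): r_1=1.5529, r_2=1.7321, r_3=1.5529, r_4=1.0000, r_5=3.6235 — all match ✓
Only this pose fits every beam.

(x, y, θ) = (2.5, 7.5, 165°)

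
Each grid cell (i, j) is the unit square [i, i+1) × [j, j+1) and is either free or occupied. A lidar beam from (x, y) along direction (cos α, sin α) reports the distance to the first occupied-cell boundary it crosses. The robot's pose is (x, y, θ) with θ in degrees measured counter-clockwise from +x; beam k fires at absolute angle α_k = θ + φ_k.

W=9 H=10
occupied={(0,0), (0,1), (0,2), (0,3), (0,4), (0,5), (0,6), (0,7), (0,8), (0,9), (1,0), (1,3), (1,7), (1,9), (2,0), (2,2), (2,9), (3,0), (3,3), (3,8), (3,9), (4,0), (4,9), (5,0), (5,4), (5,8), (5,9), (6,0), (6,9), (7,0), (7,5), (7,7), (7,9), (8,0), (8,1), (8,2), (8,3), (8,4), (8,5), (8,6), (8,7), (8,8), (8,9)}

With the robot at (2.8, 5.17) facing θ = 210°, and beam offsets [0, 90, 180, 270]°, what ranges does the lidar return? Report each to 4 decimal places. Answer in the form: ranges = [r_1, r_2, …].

beam 1: φ=0°, α=210°
  direction (-0.8660, -0.5000); cell (2,5); t to first gridline: x 0.9238, y 0.3400 (then +1.1547 / +2.0000)
    (2,4) via y @ 0.3400
    (1,4) via x @ 0.9238
    (0,4) via x @ 2.0785  # hit
  → r_1 = 2.0785
beam 2: φ=90°, α=300°
  direction (0.5000, -0.8660); cell (2,5); t to first gridline: x 0.4000, y 0.1963 (then +2.0000 / +1.1547)
    (2,4) via y @ 0.1963
    (3,4) via x @ 0.4000
    (3,3) via y @ 1.3510  # hit
  → r_2 = 1.3510
beam 3: φ=180°, α=30°
  direction (0.8660, 0.5000); cell (2,5); t to first gridline: x 0.2309, y 1.6600 (then +1.1547 / +2.0000)
    (3,5) via x @ 0.2309
    (4,5) via x @ 1.3856
    (4,6) via y @ 1.6600
    (5,6) via x @ 2.5403
    (5,7) via y @ 3.6600
    (6,7) via x @ 3.6950
    (7,7) via x @ 4.8497  # hit
  → r_3 = 4.8497
beam 4: φ=270°, α=120°
  direction (-0.5000, 0.8660); cell (2,5); t to first gridline: x 1.6000, y 0.9584 (then +2.0000 / +1.1547)
    (2,6) via y @ 0.9584
    (1,6) via x @ 1.6000
    (1,7) via y @ 2.1131  # hit
  → r_4 = 2.1131

ranges = [2.0785, 1.3510, 4.8497, 2.1131]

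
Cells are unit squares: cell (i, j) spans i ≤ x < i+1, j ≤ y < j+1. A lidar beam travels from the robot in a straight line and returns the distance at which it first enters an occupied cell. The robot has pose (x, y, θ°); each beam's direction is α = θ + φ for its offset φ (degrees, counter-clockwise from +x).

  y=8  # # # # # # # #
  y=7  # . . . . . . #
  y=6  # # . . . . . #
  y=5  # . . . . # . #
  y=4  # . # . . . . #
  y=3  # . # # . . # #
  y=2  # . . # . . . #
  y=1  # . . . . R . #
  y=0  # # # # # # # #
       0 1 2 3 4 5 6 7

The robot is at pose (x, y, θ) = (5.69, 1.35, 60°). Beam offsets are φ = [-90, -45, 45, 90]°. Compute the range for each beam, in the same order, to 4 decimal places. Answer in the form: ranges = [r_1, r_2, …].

beam 1: φ=-90°, α=330°
  direction (0.8660, -0.5000); cell (5,1); t to first gridline: x 0.3580, y 0.7000 (then +1.1547 / +2.0000)
    (6,1) via x @ 0.3580
    (6,0) via y @ 0.7000  # hit
  → r_1 = 0.7000
beam 2: φ=-45°, α=15°
  direction (0.9659, 0.2588); cell (5,1); t to first gridline: x 0.3209, y 2.5114 (then +1.0353 / +3.8637)
    (6,1) via x @ 0.3209
    (7,1) via x @ 1.3562  # hit
  → r_2 = 1.3562
beam 3: φ=45°, α=105°
  direction (-0.2588, 0.9659); cell (5,1); t to first gridline: x 2.6660, y 0.6729 (then +3.8637 / +1.0353)
    (5,2) via y @ 0.6729
    (5,3) via y @ 1.7082
    (4,3) via x @ 2.6660
    (4,4) via y @ 2.7435
    (4,5) via y @ 3.7788
    (4,6) via y @ 4.8140
    (4,7) via y @ 5.8493
    (3,7) via x @ 6.5297
    (3,8) via y @ 6.8846  # hit
  → r_3 = 6.8846
beam 4: φ=90°, α=150°
  direction (-0.8660, 0.5000); cell (5,1); t to first gridline: x 0.7967, y 1.3000 (then +1.1547 / +2.0000)
    (4,1) via x @ 0.7967
    (4,2) via y @ 1.3000
    (3,2) via x @ 1.9514  # hit
  → r_4 = 1.9514

ranges = [0.7000, 1.3562, 6.8846, 1.9514]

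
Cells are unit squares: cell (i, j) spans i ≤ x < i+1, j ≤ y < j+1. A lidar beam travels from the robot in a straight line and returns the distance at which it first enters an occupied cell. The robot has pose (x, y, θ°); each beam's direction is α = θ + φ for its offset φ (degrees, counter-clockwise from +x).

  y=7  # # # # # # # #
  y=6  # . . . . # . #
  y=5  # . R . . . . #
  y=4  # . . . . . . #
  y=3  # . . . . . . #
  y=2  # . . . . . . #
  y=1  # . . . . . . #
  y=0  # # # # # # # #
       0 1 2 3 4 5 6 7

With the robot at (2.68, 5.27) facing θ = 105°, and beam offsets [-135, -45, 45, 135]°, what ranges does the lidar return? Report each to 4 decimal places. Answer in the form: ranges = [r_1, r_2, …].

beam 1: φ=-135°, α=330°
  direction (0.8660, -0.5000); cell (2,5); t to first gridline: x 0.3695, y 0.5400 (then +1.1547 / +2.0000)
    (3,5) via x @ 0.3695
    (3,4) via y @ 0.5400
    (4,4) via x @ 1.5242
    (4,3) via y @ 2.5400
    (5,3) via x @ 2.6789
    (6,3) via x @ 3.8336
    (6,2) via y @ 4.5400
    (7,2) via x @ 4.9883  # hit
  → r_1 = 4.9883
beam 2: φ=-45°, α=60°
  direction (0.5000, 0.8660); cell (2,5); t to first gridline: x 0.6400, y 0.8429 (then +2.0000 / +1.1547)
    (3,5) via x @ 0.6400
    (3,6) via y @ 0.8429
    (3,7) via y @ 1.9976  # hit
  → r_2 = 1.9976
beam 3: φ=45°, α=150°
  direction (-0.8660, 0.5000); cell (2,5); t to first gridline: x 0.7852, y 1.4600 (then +1.1547 / +2.0000)
    (1,5) via x @ 0.7852
    (1,6) via y @ 1.4600
    (0,6) via x @ 1.9399  # hit
  → r_3 = 1.9399
beam 4: φ=135°, α=240°
  direction (-0.5000, -0.8660); cell (2,5); t to first gridline: x 1.3600, y 0.3118 (then +2.0000 / +1.1547)
    (2,4) via y @ 0.3118
    (1,4) via x @ 1.3600
    (1,3) via y @ 1.4665
    (1,2) via y @ 2.6212
    (0,2) via x @ 3.3600  # hit
  → r_4 = 3.3600

ranges = [4.9883, 1.9976, 1.9399, 3.3600]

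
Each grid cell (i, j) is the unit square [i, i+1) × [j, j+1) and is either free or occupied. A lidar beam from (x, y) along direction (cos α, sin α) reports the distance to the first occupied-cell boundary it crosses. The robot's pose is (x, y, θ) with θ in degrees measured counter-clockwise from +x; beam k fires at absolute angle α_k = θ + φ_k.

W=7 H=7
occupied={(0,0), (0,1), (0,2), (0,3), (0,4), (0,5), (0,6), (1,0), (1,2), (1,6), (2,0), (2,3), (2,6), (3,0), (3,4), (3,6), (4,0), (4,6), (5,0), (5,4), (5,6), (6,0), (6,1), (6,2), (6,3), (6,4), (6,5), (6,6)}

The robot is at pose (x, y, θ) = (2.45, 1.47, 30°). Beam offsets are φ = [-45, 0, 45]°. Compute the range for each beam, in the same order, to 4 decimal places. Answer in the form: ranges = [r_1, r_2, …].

ranges = [1.8159, 4.0992, 1.5840]

beam 1: φ=-45°, α=345°
  d=(0.9659,-0.2588)  start (2,1)  tX=0.5694 tY=1.8159  stride 1/|dx|=1.0353 1/|dy|=3.8637
    cross x-line → (3,1), t=0.5694
    cross x-line → (4,1), t=1.6047
    cross y-line → (4,0), t=1.8159 (wall)
  → r_1 = 1.8159
beam 2: φ=0°, α=30°
  d=(0.8660,0.5000)  start (2,1)  tX=0.6351 tY=1.0600  stride 1/|dx|=1.1547 1/|dy|=2.0000
    cross x-line → (3,1), t=0.6351
    cross y-line → (3,2), t=1.0600
    cross x-line → (4,2), t=1.7898
    cross x-line → (5,2), t=2.9445
    cross y-line → (5,3), t=3.0600
    cross x-line → (6,3), t=4.0992 (wall)
  → r_2 = 4.0992
beam 3: φ=45°, α=75°
  d=(0.2588,0.9659)  start (2,1)  tX=2.1250 tY=0.5487  stride 1/|dx|=3.8637 1/|dy|=1.0353
    cross y-line → (2,2), t=0.5487
    cross y-line → (2,3), t=1.5840 (wall)
  → r_3 = 1.5840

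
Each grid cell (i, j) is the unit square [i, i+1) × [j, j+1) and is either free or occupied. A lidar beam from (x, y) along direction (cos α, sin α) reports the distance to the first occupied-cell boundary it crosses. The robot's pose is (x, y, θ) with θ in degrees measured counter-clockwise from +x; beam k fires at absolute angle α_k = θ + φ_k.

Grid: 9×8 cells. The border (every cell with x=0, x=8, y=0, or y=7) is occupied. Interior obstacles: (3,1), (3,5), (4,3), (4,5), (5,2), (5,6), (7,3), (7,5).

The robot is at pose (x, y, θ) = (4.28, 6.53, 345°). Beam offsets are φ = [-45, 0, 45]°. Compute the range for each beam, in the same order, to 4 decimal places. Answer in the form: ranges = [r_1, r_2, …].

beam 1: φ=-45°, α=300°
  d=(0.5000,-0.8660)  start (4,6)  tX=1.4400 tY=0.6120  stride 1/|dx|=2.0000 1/|dy|=1.1547
    cross y-line → (4,5), t=0.6120 (wall)
  → r_1 = 0.6120
beam 2: φ=0°, α=345°
  d=(0.9659,-0.2588)  start (4,6)  tX=0.7454 tY=2.0478  stride 1/|dx|=1.0353 1/|dy|=3.8637
    cross x-line → (5,6), t=0.7454 (wall)
  → r_2 = 0.7454
beam 3: φ=45°, α=30°
  d=(0.8660,0.5000)  start (4,6)  tX=0.8314 tY=0.9400  stride 1/|dx|=1.1547 1/|dy|=2.0000
    cross x-line → (5,6), t=0.8314 (wall)
  → r_3 = 0.8314

ranges = [0.6120, 0.7454, 0.8314]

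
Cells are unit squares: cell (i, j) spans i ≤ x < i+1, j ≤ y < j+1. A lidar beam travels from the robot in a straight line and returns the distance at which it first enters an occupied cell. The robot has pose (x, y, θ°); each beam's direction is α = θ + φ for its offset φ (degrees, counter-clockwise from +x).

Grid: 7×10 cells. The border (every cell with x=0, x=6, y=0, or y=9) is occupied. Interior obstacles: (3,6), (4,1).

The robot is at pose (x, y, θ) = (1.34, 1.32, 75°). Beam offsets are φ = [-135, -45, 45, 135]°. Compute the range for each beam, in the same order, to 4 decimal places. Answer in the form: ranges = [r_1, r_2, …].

beam 1: φ=-135°, α=300°
  d=(0.5000,-0.8660)  start (1,1)  tX=1.3200 tY=0.3695  stride 1/|dx|=2.0000 1/|dy|=1.1547
    cross y-line → (1,0), t=0.3695 (wall)
  → r_1 = 0.3695
beam 2: φ=-45°, α=30°
  d=(0.8660,0.5000)  start (1,1)  tX=0.7621 tY=1.3600  stride 1/|dx|=1.1547 1/|dy|=2.0000
    cross x-line → (2,1), t=0.7621
    cross y-line → (2,2), t=1.3600
    cross x-line → (3,2), t=1.9168
    cross x-line → (4,2), t=3.0715
    cross y-line → (4,3), t=3.3600
    cross x-line → (5,3), t=4.2262
    cross y-line → (5,4), t=5.3600
    cross x-line → (6,4), t=5.3809 (wall)
  → r_2 = 5.3809
beam 3: φ=45°, α=120°
  d=(-0.5000,0.8660)  start (1,1)  tX=0.6800 tY=0.7852  stride 1/|dx|=2.0000 1/|dy|=1.1547
    cross x-line → (0,1), t=0.6800 (wall)
  → r_3 = 0.6800
beam 4: φ=135°, α=210°
  d=(-0.8660,-0.5000)  start (1,1)  tX=0.3926 tY=0.6400  stride 1/|dx|=1.1547 1/|dy|=2.0000
    cross x-line → (0,1), t=0.3926 (wall)
  → r_4 = 0.3926

ranges = [0.3695, 5.3809, 0.6800, 0.3926]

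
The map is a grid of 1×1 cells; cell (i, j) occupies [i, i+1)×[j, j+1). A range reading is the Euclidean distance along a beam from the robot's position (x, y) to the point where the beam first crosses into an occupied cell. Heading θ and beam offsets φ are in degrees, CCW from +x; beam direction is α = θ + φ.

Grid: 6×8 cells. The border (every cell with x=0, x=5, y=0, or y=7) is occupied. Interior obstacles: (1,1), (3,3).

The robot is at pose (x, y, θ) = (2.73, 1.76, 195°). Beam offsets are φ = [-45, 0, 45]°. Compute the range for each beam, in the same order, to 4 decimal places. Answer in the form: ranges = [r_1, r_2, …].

ranges = [1.9976, 0.7558, 0.8776]

beam 1: φ=-45°, α=150°
  cosα=-0.8660 sinα=0.5000 | (2,1) | tMaxX 0.8429 tMaxY 0.4800 | tΔX 1.1547 tΔY 2.0000
    t=0.4800 [y] (2,2)
    t=0.8429 [x] (1,2)
    t=1.9976 [x] (0,2) — stop
  → r_1 = 1.9976
beam 2: φ=0°, α=195°
  cosα=-0.9659 sinα=-0.2588 | (2,1) | tMaxX 0.7558 tMaxY 2.9364 | tΔX 1.0353 tΔY 3.8637
    t=0.7558 [x] (1,1) — stop
  → r_2 = 0.7558
beam 3: φ=45°, α=240°
  cosα=-0.5000 sinα=-0.8660 | (2,1) | tMaxX 1.4600 tMaxY 0.8776 | tΔX 2.0000 tΔY 1.1547
    t=0.8776 [y] (2,0) — stop
  → r_3 = 0.8776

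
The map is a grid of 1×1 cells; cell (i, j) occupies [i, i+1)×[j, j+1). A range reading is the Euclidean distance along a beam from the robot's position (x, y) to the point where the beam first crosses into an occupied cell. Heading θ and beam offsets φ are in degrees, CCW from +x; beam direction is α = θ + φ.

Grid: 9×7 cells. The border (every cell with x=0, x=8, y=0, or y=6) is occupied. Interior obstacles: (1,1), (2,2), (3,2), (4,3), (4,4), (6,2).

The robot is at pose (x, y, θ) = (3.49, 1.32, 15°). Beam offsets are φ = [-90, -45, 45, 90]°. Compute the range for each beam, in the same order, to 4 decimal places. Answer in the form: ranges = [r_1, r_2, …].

beam 1: φ=-90°, α=285°
  direction (0.2588, -0.9659); cell (3,1); t to first gridline: x 1.9705, y 0.3313 (then +3.8637 / +1.0353)
    (3,0) via y @ 0.3313  # hit
  → r_1 = 0.3313
beam 2: φ=-45°, α=330°
  direction (0.8660, -0.5000); cell (3,1); t to first gridline: x 0.5889, y 0.6400 (then +1.1547 / +2.0000)
    (4,1) via x @ 0.5889
    (4,0) via y @ 0.6400  # hit
  → r_2 = 0.6400
beam 3: φ=45°, α=60°
  direction (0.5000, 0.8660); cell (3,1); t to first gridline: x 1.0200, y 0.7852 (then +2.0000 / +1.1547)
    (3,2) via y @ 0.7852  # hit
  → r_3 = 0.7852
beam 4: φ=90°, α=105°
  direction (-0.2588, 0.9659); cell (3,1); t to first gridline: x 1.8932, y 0.7040 (then +3.8637 / +1.0353)
    (3,2) via y @ 0.7040  # hit
  → r_4 = 0.7040

ranges = [0.3313, 0.6400, 0.7852, 0.7040]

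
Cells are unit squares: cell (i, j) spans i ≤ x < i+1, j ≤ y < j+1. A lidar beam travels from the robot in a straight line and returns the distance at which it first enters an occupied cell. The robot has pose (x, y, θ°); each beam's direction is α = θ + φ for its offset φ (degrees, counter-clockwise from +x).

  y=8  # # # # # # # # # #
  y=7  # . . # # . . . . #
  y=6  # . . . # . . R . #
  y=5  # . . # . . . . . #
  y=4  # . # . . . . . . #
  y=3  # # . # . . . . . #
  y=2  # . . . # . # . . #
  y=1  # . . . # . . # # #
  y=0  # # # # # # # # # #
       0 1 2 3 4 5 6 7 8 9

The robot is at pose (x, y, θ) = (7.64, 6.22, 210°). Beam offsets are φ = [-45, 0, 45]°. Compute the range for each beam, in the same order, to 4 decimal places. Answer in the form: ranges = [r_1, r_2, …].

ranges = [2.7331, 4.4400, 3.3336]

beam 1: φ=-45°, α=165°
  dir = (cos 165°, sin 165°) = (-0.9659, 0.2588); from cell (7,6)
  next x-line at t=0.6626, next y-line at t=3.0137; Δt_x=1.0353, Δt_y=3.8637
    x: enter (6,6) at t=0.6626
    x: enter (5,6) at t=1.6979
    x: enter (4,6) at t=2.7331 ← occupied
  → r_1 = 2.7331
beam 2: φ=0°, α=210°
  dir = (cos 210°, sin 210°) = (-0.8660, -0.5000); from cell (7,6)
  next x-line at t=0.7390, next y-line at t=0.4400; Δt_x=1.1547, Δt_y=2.0000
    y: enter (7,5) at t=0.4400
    x: enter (6,5) at t=0.7390
    x: enter (5,5) at t=1.8937
    y: enter (5,4) at t=2.4400
    x: enter (4,4) at t=3.0484
    x: enter (3,4) at t=4.2031
    y: enter (3,3) at t=4.4400 ← occupied
  → r_2 = 4.4400
beam 3: φ=45°, α=255°
  dir = (cos 255°, sin 255°) = (-0.2588, -0.9659); from cell (7,6)
  next x-line at t=2.4728, next y-line at t=0.2278; Δt_x=3.8637, Δt_y=1.0353
    y: enter (7,5) at t=0.2278
    y: enter (7,4) at t=1.2630
    y: enter (7,3) at t=2.2983
    x: enter (6,3) at t=2.4728
    y: enter (6,2) at t=3.3336 ← occupied
  → r_3 = 3.3336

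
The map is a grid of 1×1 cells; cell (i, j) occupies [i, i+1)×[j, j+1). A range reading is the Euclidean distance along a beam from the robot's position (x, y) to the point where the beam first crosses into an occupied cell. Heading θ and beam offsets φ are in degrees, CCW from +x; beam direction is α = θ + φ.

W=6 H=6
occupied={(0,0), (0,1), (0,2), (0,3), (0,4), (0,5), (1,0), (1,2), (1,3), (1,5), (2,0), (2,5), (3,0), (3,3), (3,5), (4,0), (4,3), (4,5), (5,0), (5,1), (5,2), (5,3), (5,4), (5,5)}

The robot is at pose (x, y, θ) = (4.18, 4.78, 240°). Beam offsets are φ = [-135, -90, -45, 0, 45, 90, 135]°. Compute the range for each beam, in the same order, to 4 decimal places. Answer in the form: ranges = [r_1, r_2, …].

ranges = [0.2278, 0.4400, 3.0137, 0.9007, 0.8075, 0.9469, 0.8489]

beam 1: φ=-135°, α=105°
  direction (-0.2588, 0.9659); cell (4,4); t to first gridline: x 0.6955, y 0.2278 (then +3.8637 / +1.0353)
    (4,5) via y @ 0.2278  # hit
  → r_1 = 0.2278
beam 2: φ=-90°, α=150°
  direction (-0.8660, 0.5000); cell (4,4); t to first gridline: x 0.2078, y 0.4400 (then +1.1547 / +2.0000)
    (3,4) via x @ 0.2078
    (3,5) via y @ 0.4400  # hit
  → r_2 = 0.4400
beam 3: φ=-45°, α=195°
  direction (-0.9659, -0.2588); cell (4,4); t to first gridline: x 0.1863, y 3.0137 (then +1.0353 / +3.8637)
    (3,4) via x @ 0.1863
    (2,4) via x @ 1.2216
    (1,4) via x @ 2.2569
    (1,3) via y @ 3.0137  # hit
  → r_3 = 3.0137
beam 4: φ=0°, α=240°
  direction (-0.5000, -0.8660); cell (4,4); t to first gridline: x 0.3600, y 0.9007 (then +2.0000 / +1.1547)
    (3,4) via x @ 0.3600
    (3,3) via y @ 0.9007  # hit
  → r_4 = 0.9007
beam 5: φ=45°, α=285°
  direction (0.2588, -0.9659); cell (4,4); t to first gridline: x 3.1682, y 0.8075 (then +3.8637 / +1.0353)
    (4,3) via y @ 0.8075  # hit
  → r_5 = 0.8075
beam 6: φ=90°, α=330°
  direction (0.8660, -0.5000); cell (4,4); t to first gridline: x 0.9469, y 1.5600 (then +1.1547 / +2.0000)
    (5,4) via x @ 0.9469  # hit
  → r_6 = 0.9469
beam 7: φ=135°, α=15°
  direction (0.9659, 0.2588); cell (4,4); t to first gridline: x 0.8489, y 0.8500 (then +1.0353 / +3.8637)
    (5,4) via x @ 0.8489  # hit
  → r_7 = 0.8489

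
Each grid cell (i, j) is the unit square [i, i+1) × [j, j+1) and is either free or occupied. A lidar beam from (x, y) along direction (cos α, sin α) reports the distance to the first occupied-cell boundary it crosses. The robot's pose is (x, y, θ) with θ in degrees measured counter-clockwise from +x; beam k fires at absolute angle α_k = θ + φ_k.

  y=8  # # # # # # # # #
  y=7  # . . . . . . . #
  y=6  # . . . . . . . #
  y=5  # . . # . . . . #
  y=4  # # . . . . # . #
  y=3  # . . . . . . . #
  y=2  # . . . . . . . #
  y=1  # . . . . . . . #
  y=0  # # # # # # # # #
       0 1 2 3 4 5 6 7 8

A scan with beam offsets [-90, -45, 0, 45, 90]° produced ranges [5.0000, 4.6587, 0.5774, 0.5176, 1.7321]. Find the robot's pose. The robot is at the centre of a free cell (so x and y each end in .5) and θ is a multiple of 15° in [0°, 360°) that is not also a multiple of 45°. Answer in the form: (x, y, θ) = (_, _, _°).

Enumerate (i+0.5, j+0.5, θ) over the 46 free cells and 16 admissible headings. For each, cast all 5 beams and compare to the given ranges.
  (3.5, 2.5, 105°): beam 1 = 4.6587 ≠ 5.0000 ✗
  (2.5, 5.5, 330°): beam 1 = 1.0000 ≠ 5.0000 ✗
  (7.5, 2.5, 330°): beam 1 = 1.7321 ≠ 5.0000 ✗
  (6.5, 7.5, 105°): beam 1 = 1.5529 ≠ 5.0000 ✗
  (7.5, 4.5, 75°): beam 1 = 0.5176 ≠ 5.0000 ✗
  …
  (6.5, 5.5, 240°): r_1=5.0000, r_2=4.6587, r_3=0.5774, r_4=0.5176, r_5=1.7321 — all match ✓
Only this pose fits every beam.

(x, y, θ) = (6.5, 5.5, 240°)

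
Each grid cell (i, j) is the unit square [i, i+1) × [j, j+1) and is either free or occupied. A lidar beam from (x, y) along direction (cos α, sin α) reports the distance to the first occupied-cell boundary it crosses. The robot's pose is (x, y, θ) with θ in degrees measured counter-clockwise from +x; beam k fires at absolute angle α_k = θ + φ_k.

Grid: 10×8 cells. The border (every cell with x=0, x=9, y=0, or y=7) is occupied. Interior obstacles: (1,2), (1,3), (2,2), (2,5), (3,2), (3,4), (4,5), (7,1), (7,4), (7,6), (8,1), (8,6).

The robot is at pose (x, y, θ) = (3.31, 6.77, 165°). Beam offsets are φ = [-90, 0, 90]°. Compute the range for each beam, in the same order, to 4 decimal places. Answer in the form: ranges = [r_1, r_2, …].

ranges = [0.2381, 0.8887, 1.1977]

beam 1: φ=-90°, α=75°
  cosα=0.2588 sinα=0.9659 | (3,6) | tMaxX 2.6660 tMaxY 0.2381 | tΔX 3.8637 tΔY 1.0353
    t=0.2381 [y] (3,7) — stop
  → r_1 = 0.2381
beam 2: φ=0°, α=165°
  cosα=-0.9659 sinα=0.2588 | (3,6) | tMaxX 0.3209 tMaxY 0.8887 | tΔX 1.0353 tΔY 3.8637
    t=0.3209 [x] (2,6)
    t=0.8887 [y] (2,7) — stop
  → r_2 = 0.8887
beam 3: φ=90°, α=255°
  cosα=-0.2588 sinα=-0.9659 | (3,6) | tMaxX 1.1977 tMaxY 0.7972 | tΔX 3.8637 tΔY 1.0353
    t=0.7972 [y] (3,5)
    t=1.1977 [x] (2,5) — stop
  → r_3 = 1.1977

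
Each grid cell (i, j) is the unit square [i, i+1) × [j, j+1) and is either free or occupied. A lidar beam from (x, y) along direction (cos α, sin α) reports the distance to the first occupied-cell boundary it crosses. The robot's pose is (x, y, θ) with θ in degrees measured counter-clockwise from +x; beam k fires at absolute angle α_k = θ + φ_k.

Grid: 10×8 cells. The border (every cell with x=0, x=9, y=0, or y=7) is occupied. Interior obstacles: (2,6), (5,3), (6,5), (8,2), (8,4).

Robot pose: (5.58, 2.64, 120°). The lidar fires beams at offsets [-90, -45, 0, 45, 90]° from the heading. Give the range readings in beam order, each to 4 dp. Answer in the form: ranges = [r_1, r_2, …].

ranges = [2.7944, 0.3727, 0.4157, 4.7416, 3.2800]

beam 1: φ=-90°, α=30°
  cosα=0.8660 sinα=0.5000 | (5,2) | tMaxX 0.4850 tMaxY 0.7200 | tΔX 1.1547 tΔY 2.0000
    t=0.4850 [x] (6,2)
    t=0.7200 [y] (6,3)
    t=1.6397 [x] (7,3)
    t=2.7200 [y] (7,4)
    t=2.7944 [x] (8,4) — stop
  → r_1 = 2.7944
beam 2: φ=-45°, α=75°
  cosα=0.2588 sinα=0.9659 | (5,2) | tMaxX 1.6228 tMaxY 0.3727 | tΔX 3.8637 tΔY 1.0353
    t=0.3727 [y] (5,3) — stop
  → r_2 = 0.3727
beam 3: φ=0°, α=120°
  cosα=-0.5000 sinα=0.8660 | (5,2) | tMaxX 1.1600 tMaxY 0.4157 | tΔX 2.0000 tΔY 1.1547
    t=0.4157 [y] (5,3) — stop
  → r_3 = 0.4157
beam 4: φ=45°, α=165°
  cosα=-0.9659 sinα=0.2588 | (5,2) | tMaxX 0.6005 tMaxY 1.3909 | tΔX 1.0353 tΔY 3.8637
    t=0.6005 [x] (4,2)
    t=1.3909 [y] (4,3)
    t=1.6357 [x] (3,3)
    t=2.6710 [x] (2,3)
    t=3.7063 [x] (1,3)
    t=4.7416 [x] (0,3) — stop
  → r_4 = 4.7416
beam 5: φ=90°, α=210°
  cosα=-0.8660 sinα=-0.5000 | (5,2) | tMaxX 0.6697 tMaxY 1.2800 | tΔX 1.1547 tΔY 2.0000
    t=0.6697 [x] (4,2)
    t=1.2800 [y] (4,1)
    t=1.8244 [x] (3,1)
    t=2.9791 [x] (2,1)
    t=3.2800 [y] (2,0) — stop
  → r_5 = 3.2800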